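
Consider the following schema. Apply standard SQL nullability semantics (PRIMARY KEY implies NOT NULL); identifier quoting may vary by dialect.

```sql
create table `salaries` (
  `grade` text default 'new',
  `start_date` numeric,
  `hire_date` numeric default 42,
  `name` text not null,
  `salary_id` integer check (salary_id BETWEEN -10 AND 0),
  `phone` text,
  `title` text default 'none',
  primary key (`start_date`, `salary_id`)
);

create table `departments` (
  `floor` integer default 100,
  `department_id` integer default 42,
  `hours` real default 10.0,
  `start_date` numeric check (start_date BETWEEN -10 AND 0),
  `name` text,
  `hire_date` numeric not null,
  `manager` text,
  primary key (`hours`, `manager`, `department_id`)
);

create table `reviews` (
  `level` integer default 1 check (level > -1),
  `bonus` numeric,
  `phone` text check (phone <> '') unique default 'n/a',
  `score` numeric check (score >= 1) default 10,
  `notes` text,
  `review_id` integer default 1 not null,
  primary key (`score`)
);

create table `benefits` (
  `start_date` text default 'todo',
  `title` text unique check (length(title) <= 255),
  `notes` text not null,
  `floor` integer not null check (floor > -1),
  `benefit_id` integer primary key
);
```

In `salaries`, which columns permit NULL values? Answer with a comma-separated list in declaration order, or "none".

grade, hire_date, phone, title

- grade: DEFAULT only fills an omitted column; an explicit NULL is still allowed → nullable.
- start_date: part of the PRIMARY KEY, which implies NOT NULL → not nullable.
- hire_date: DEFAULT only fills an omitted column; an explicit NULL is still allowed → nullable.
- name: declared NOT NULL → not nullable.
- salary_id: part of the PRIMARY KEY, which implies NOT NULL → not nullable.
- phone: no NOT NULL constraint applies → nullable.
- title: DEFAULT only fills an omitted column; an explicit NULL is still allowed → nullable.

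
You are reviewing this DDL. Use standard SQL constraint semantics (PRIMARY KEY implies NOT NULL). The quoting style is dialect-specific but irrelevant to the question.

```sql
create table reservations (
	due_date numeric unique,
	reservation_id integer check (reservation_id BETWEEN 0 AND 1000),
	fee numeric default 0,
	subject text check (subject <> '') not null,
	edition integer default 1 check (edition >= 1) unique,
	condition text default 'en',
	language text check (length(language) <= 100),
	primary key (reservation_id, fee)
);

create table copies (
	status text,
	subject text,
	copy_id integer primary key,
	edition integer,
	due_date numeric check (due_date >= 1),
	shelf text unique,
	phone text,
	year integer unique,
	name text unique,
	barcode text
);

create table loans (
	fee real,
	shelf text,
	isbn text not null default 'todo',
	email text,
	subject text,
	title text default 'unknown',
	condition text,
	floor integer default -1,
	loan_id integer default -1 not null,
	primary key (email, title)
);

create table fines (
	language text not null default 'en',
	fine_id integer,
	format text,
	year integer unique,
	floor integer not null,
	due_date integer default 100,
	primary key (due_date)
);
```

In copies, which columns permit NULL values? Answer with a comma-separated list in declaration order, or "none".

- status: no NOT NULL constraint applies → nullable.
- subject: no NOT NULL constraint applies → nullable.
- copy_id: part of the PRIMARY KEY, which implies NOT NULL → not nullable.
- edition: no NOT NULL constraint applies → nullable.
- due_date: CHECK does not forbid NULL (a CHECK constraint passes when its expression is NULL) → nullable.
- shelf: UNIQUE does not imply NOT NULL → nullable.
- phone: no NOT NULL constraint applies → nullable.
- year: UNIQUE does not imply NOT NULL → nullable.
- name: UNIQUE does not imply NOT NULL → nullable.
- barcode: no NOT NULL constraint applies → nullable.

status, subject, edition, due_date, shelf, phone, year, name, barcode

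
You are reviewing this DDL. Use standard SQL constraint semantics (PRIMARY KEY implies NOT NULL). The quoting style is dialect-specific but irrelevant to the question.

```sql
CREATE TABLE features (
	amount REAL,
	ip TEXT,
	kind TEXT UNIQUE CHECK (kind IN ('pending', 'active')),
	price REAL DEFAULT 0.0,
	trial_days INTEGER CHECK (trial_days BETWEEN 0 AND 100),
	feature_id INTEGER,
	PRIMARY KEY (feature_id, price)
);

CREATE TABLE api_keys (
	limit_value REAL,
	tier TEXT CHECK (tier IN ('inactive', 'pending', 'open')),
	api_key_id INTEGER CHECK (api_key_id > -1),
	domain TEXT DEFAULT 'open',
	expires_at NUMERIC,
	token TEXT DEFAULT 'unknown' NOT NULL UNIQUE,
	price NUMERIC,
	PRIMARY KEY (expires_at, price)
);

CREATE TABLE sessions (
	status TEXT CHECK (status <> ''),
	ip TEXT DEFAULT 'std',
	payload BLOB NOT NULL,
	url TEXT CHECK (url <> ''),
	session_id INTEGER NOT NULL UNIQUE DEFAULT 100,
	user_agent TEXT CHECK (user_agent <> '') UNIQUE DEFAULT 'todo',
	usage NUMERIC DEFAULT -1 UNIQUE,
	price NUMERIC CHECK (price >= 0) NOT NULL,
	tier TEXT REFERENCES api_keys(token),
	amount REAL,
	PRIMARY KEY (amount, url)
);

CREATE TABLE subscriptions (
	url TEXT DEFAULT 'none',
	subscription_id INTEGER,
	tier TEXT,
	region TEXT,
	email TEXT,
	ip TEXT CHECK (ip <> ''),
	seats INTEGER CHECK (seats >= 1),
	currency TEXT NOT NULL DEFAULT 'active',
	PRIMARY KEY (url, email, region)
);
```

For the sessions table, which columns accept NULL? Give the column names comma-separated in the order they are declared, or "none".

status, ip, user_agent, usage, tier

- status: CHECK does not forbid NULL (a CHECK constraint passes when its expression is NULL) → nullable.
- ip: DEFAULT only fills an omitted column; an explicit NULL is still allowed → nullable.
- payload: declared NOT NULL → not nullable.
- url: part of the PRIMARY KEY, which implies NOT NULL → not nullable.
- session_id: declared NOT NULL → not nullable.
- user_agent: CHECK does not forbid NULL (a CHECK constraint passes when its expression is NULL) → nullable.
- usage: UNIQUE does not imply NOT NULL → nullable.
- price: declared NOT NULL → not nullable.
- tier: a foreign key column may be NULL unless separately constrained → nullable.
- amount: part of the PRIMARY KEY, which implies NOT NULL → not nullable.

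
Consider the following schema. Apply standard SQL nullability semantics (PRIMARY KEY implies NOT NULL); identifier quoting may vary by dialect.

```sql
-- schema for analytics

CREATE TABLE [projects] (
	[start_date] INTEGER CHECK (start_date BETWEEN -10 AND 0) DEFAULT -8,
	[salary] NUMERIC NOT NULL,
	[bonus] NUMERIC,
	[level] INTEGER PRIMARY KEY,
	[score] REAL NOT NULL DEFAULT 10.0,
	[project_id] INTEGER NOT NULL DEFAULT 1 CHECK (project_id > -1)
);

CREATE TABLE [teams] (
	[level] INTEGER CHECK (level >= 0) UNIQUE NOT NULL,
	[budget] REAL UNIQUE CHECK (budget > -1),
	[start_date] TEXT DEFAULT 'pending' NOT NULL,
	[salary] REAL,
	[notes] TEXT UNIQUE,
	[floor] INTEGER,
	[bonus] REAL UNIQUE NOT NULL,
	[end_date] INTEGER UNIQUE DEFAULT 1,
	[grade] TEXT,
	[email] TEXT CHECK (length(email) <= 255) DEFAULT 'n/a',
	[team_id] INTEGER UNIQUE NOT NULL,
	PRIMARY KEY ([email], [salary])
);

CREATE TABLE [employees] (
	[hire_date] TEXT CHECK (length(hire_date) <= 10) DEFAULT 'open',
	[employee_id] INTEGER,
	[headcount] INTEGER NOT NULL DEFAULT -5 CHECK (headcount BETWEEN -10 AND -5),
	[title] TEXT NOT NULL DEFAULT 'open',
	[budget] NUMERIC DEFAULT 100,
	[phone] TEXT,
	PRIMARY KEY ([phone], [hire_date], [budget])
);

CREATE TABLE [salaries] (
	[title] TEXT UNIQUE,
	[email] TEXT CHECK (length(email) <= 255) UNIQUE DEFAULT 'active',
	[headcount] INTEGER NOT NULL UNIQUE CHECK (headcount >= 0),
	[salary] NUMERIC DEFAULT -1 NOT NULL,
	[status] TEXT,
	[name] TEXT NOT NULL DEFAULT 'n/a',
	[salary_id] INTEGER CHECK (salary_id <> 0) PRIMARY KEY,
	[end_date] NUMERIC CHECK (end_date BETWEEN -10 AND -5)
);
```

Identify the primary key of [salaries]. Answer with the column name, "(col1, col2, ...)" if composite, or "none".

salary_id is declared PRIMARY KEY inline on the column.

salary_id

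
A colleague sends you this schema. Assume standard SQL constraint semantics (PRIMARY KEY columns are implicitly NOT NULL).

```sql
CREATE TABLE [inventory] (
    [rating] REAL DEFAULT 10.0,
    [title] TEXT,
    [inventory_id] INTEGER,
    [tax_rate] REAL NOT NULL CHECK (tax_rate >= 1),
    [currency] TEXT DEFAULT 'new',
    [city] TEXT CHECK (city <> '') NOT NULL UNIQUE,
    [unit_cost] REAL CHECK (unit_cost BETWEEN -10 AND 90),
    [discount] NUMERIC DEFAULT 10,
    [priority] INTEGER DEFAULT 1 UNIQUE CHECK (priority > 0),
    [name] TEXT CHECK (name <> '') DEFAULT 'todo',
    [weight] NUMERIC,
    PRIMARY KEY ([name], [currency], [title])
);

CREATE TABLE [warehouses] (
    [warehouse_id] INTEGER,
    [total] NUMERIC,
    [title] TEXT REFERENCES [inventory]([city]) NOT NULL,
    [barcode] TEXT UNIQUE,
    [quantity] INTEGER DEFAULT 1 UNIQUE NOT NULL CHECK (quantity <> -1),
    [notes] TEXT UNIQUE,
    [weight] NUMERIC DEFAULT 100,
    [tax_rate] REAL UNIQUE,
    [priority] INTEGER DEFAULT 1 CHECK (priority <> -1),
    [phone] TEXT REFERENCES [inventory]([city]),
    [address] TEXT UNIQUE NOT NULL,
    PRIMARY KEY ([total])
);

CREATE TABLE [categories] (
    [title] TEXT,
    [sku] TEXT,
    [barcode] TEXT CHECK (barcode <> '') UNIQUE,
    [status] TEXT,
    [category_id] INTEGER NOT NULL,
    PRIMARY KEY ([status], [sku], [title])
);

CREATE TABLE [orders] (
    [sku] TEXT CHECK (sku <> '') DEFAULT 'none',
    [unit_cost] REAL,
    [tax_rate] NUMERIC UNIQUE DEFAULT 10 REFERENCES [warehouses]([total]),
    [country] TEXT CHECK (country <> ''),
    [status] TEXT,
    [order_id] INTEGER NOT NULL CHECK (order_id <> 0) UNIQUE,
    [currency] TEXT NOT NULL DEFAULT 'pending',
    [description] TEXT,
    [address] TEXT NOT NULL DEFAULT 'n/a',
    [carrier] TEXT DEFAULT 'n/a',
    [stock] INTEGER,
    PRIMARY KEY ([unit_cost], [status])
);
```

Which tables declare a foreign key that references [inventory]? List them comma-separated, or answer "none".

warehouses

- warehouses.title references inventory(city).
- warehouses.phone references inventory(city).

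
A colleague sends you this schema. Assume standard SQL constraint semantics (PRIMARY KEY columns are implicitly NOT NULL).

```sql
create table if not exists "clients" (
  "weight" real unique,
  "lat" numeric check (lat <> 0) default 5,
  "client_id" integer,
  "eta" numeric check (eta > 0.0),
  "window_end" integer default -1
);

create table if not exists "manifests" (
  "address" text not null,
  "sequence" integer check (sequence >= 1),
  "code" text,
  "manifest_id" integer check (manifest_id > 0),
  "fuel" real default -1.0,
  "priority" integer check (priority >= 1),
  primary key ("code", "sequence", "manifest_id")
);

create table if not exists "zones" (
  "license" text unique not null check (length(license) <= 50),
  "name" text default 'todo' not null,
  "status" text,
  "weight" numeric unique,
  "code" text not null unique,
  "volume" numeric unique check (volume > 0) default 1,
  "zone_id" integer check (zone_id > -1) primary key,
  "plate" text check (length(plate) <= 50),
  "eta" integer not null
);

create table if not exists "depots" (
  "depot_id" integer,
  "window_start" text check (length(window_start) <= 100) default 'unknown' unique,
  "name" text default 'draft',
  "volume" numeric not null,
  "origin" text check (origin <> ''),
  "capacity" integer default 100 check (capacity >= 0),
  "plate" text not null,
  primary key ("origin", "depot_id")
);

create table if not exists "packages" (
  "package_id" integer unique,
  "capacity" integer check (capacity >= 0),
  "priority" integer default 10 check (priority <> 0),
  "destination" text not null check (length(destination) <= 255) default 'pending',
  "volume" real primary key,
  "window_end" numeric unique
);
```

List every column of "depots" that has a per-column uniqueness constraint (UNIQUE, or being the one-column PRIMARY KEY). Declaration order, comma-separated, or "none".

- depot_id: part of a composite PRIMARY KEY — only the tuple is unique, not this column on its own.
- window_start: declared UNIQUE → unique.
- name: no UNIQUE or single-column PK constraint.
- volume: no UNIQUE or single-column PK constraint.
- origin: part of a composite PRIMARY KEY — only the tuple is unique, not this column on its own.
- capacity: no UNIQUE or single-column PK constraint.
- plate: no UNIQUE or single-column PK constraint.

window_start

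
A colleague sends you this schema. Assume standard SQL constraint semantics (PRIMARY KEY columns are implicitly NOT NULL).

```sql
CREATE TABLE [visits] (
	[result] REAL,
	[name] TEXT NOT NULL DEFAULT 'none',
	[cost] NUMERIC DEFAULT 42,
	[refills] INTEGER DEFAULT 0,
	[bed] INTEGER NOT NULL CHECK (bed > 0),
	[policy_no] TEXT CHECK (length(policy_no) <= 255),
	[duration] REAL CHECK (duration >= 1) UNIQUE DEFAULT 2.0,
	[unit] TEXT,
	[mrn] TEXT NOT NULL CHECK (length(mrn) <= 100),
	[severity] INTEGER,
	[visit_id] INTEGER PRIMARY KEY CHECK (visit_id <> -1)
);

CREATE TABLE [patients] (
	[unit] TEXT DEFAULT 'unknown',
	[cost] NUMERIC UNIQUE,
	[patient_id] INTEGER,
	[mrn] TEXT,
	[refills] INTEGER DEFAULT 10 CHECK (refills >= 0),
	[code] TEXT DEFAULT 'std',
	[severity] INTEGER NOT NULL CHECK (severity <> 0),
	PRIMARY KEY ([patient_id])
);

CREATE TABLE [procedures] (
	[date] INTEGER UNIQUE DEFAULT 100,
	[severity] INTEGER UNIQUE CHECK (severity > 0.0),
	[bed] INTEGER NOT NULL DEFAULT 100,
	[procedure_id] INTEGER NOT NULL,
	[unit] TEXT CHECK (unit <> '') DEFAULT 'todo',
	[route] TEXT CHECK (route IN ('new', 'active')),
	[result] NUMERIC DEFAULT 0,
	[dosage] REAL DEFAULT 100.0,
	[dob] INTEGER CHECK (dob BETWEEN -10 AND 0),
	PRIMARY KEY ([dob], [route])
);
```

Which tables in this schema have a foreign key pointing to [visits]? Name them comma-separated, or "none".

No REFERENCES clause anywhere in the schema names visits.

none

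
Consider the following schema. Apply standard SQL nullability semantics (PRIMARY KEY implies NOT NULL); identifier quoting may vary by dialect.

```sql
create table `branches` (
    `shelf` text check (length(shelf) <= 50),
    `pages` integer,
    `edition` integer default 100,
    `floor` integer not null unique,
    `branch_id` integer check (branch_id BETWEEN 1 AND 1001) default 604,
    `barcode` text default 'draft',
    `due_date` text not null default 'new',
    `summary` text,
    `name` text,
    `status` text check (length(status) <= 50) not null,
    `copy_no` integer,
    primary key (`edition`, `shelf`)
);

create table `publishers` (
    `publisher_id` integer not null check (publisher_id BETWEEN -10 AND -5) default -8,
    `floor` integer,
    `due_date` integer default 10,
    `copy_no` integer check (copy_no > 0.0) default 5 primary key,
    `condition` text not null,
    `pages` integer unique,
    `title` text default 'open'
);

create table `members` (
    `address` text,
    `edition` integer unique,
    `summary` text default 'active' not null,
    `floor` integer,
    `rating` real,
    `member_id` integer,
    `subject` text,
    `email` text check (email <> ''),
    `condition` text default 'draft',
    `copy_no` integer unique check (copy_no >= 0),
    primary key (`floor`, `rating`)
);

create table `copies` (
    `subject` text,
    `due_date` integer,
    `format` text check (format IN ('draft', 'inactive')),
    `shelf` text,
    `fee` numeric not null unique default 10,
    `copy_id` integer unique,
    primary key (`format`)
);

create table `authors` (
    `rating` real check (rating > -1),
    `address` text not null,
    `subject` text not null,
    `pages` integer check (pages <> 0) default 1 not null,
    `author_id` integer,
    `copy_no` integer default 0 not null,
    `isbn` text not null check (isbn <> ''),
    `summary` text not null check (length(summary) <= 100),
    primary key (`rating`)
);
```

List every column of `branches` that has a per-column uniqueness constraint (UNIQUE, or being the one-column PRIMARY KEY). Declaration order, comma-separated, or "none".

floor

- shelf: part of a composite PRIMARY KEY — only the tuple is unique, not this column on its own.
- pages: no UNIQUE or single-column PK constraint.
- edition: part of a composite PRIMARY KEY — only the tuple is unique, not this column on its own.
- floor: declared UNIQUE → unique.
- branch_id: no UNIQUE or single-column PK constraint.
- barcode: no UNIQUE or single-column PK constraint.
- due_date: no UNIQUE or single-column PK constraint.
- summary: no UNIQUE or single-column PK constraint.
- name: no UNIQUE or single-column PK constraint.
- status: no UNIQUE or single-column PK constraint.
- copy_no: no UNIQUE or single-column PK constraint.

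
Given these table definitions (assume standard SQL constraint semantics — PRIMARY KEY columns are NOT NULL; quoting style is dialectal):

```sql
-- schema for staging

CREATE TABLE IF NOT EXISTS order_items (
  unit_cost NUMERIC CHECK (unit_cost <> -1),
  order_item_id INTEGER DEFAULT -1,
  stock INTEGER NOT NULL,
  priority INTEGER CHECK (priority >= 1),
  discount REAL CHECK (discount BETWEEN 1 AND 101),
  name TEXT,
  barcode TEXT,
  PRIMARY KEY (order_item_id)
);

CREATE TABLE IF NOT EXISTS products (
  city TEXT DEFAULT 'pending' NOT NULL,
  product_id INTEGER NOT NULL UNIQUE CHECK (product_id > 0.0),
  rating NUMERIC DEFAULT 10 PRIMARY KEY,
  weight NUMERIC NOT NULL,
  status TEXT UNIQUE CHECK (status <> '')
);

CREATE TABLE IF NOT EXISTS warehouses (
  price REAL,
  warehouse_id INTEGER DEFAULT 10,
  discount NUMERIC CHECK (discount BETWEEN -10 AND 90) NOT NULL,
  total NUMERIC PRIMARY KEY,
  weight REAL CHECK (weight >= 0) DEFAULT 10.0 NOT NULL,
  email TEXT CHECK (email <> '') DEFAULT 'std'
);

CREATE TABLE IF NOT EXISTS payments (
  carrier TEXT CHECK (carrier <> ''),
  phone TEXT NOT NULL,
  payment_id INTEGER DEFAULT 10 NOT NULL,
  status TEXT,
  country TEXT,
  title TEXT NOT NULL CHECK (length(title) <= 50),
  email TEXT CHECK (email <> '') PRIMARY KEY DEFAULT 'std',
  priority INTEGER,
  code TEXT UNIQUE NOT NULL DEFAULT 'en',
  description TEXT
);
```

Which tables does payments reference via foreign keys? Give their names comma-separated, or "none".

none

No column in payments has a REFERENCES clause.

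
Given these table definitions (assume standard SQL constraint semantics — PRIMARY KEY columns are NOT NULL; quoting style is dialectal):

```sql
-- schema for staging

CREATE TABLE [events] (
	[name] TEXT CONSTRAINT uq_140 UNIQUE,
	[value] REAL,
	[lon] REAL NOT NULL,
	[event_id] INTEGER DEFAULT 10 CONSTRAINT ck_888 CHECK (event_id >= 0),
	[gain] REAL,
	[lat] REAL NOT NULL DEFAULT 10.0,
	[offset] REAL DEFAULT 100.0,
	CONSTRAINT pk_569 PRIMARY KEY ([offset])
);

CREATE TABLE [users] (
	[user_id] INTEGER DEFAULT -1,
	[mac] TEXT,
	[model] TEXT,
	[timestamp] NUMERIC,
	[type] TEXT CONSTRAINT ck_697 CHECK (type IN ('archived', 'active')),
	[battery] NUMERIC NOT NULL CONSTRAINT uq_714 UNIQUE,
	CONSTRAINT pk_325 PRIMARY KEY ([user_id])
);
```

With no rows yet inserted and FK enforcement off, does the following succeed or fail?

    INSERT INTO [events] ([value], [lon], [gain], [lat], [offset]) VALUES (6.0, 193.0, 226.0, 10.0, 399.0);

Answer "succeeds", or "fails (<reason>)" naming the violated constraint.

succeeds

NOT NULL columns: lat is supplied; lon is supplied; offset is supplied.
No constraint is violated.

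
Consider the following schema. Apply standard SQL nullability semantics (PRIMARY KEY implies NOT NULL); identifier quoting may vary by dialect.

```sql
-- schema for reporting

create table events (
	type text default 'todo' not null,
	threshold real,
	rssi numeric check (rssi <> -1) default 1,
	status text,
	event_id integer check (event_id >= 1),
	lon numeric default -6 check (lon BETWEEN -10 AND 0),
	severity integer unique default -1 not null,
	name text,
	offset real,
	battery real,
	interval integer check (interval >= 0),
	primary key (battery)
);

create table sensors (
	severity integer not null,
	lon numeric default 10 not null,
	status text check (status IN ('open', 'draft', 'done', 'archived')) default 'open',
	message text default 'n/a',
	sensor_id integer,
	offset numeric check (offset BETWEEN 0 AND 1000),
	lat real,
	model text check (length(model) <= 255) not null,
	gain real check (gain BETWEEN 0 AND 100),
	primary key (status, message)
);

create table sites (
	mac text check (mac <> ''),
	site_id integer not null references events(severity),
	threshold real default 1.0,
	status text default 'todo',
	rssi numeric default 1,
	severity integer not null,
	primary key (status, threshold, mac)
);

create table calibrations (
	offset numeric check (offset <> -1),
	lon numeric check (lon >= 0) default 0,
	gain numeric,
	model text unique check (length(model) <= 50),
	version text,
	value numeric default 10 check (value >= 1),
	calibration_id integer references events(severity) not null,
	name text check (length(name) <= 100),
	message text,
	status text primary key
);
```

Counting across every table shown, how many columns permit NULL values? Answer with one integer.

events: 8 nullable (threshold, rssi, status, event_id, lon, name, offset, interval — PK (battery) and explicit NOT NULL columns excluded).
sensors: 4 nullable (sensor_id, offset, lat, gain — PK (status, message) and explicit NOT NULL columns excluded).
sites: 1 nullable (rssi — PK (status, threshold, mac) and explicit NOT NULL columns excluded).
calibrations: 8 nullable (offset, lon, gain, model, version, value, name, message — PK (status) and explicit NOT NULL columns excluded).
Total: 8 + 4 + 1 + 8 = 21.

21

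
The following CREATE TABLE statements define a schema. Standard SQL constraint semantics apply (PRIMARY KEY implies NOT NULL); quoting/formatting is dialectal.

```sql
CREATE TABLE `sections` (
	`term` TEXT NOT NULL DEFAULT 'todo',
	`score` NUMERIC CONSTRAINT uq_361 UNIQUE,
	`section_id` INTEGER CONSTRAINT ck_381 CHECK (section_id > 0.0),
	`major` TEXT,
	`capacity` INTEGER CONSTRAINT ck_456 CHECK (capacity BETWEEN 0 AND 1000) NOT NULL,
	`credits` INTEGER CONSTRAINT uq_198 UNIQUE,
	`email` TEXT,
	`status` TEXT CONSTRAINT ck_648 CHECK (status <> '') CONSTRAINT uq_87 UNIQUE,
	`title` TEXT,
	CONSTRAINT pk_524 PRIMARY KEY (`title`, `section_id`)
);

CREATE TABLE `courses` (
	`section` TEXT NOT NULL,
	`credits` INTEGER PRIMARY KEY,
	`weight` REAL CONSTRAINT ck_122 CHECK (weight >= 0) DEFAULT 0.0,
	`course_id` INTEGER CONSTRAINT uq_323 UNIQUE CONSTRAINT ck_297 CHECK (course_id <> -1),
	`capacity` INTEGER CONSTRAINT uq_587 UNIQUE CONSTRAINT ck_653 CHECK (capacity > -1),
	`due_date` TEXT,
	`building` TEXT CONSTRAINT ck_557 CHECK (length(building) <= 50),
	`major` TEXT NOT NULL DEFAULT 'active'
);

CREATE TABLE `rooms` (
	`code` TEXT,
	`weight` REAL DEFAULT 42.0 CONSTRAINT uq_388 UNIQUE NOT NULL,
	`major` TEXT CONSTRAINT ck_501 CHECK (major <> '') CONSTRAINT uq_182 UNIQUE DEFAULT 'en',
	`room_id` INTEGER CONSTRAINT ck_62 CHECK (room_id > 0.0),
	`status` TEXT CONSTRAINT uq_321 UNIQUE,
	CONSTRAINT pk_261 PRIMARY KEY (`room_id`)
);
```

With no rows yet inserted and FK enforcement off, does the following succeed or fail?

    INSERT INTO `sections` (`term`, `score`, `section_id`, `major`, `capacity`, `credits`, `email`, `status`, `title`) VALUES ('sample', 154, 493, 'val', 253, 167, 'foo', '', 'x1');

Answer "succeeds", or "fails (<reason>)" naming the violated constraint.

The value '' for status violates CHECK (status <> '').

fails (CHECK on status)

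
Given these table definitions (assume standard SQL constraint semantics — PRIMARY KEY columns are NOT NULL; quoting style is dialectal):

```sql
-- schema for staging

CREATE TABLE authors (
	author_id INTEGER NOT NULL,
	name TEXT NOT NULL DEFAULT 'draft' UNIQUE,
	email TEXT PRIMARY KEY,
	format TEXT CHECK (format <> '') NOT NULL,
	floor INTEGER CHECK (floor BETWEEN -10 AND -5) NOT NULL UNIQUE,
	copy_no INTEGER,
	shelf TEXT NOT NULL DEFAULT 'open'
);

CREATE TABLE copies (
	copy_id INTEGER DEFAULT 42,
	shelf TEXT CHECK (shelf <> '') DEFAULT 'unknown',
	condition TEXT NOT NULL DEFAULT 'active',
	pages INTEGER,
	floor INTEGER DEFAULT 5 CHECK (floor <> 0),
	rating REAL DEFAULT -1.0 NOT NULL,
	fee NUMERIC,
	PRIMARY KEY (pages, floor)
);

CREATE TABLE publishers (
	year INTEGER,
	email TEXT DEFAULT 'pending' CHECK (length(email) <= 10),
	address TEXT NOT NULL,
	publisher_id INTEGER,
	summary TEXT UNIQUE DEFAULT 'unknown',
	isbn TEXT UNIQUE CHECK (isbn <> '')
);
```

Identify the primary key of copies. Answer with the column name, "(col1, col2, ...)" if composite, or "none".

(pages, floor)

A table-level PRIMARY KEY clause names 2 columns: pages, floor.
This is a composite key — the combination is unique, not each column individually.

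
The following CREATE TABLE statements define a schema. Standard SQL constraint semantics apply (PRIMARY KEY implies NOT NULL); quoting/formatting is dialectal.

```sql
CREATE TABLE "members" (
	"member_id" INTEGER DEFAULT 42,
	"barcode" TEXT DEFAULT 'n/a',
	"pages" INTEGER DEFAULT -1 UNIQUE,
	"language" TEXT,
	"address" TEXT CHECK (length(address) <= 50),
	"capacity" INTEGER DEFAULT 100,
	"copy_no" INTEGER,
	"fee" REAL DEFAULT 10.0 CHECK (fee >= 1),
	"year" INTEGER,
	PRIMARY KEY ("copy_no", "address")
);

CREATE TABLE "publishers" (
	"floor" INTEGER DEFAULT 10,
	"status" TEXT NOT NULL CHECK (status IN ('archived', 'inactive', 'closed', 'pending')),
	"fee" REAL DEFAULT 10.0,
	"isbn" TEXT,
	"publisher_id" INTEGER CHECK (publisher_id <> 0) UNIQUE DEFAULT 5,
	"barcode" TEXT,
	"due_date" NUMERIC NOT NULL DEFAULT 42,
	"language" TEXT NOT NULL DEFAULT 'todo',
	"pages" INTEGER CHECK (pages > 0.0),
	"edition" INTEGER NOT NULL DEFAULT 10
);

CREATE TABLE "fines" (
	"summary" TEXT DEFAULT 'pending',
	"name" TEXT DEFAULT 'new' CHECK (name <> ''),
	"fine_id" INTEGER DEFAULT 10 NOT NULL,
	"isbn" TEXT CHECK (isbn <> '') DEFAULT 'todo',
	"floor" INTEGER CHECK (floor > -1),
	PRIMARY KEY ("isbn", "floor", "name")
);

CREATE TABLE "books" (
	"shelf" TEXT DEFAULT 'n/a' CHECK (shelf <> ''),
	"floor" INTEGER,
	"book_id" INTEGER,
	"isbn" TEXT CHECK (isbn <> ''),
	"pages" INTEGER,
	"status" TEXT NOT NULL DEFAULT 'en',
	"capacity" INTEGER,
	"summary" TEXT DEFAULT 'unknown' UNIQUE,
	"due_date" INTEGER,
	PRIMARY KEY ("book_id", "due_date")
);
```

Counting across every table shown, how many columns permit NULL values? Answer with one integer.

members: 7 nullable (member_id, barcode, pages, language, capacity, fee, year — PK (copy_no, address) and explicit NOT NULL columns excluded).
publishers: 6 nullable (floor, fee, isbn, publisher_id, barcode, pages — PK none and explicit NOT NULL columns excluded).
fines: 1 nullable (summary — PK (isbn, floor, name) and explicit NOT NULL columns excluded).
books: 6 nullable (shelf, floor, isbn, pages, capacity, summary — PK (book_id, due_date) and explicit NOT NULL columns excluded).
Total: 7 + 6 + 1 + 6 = 20.

20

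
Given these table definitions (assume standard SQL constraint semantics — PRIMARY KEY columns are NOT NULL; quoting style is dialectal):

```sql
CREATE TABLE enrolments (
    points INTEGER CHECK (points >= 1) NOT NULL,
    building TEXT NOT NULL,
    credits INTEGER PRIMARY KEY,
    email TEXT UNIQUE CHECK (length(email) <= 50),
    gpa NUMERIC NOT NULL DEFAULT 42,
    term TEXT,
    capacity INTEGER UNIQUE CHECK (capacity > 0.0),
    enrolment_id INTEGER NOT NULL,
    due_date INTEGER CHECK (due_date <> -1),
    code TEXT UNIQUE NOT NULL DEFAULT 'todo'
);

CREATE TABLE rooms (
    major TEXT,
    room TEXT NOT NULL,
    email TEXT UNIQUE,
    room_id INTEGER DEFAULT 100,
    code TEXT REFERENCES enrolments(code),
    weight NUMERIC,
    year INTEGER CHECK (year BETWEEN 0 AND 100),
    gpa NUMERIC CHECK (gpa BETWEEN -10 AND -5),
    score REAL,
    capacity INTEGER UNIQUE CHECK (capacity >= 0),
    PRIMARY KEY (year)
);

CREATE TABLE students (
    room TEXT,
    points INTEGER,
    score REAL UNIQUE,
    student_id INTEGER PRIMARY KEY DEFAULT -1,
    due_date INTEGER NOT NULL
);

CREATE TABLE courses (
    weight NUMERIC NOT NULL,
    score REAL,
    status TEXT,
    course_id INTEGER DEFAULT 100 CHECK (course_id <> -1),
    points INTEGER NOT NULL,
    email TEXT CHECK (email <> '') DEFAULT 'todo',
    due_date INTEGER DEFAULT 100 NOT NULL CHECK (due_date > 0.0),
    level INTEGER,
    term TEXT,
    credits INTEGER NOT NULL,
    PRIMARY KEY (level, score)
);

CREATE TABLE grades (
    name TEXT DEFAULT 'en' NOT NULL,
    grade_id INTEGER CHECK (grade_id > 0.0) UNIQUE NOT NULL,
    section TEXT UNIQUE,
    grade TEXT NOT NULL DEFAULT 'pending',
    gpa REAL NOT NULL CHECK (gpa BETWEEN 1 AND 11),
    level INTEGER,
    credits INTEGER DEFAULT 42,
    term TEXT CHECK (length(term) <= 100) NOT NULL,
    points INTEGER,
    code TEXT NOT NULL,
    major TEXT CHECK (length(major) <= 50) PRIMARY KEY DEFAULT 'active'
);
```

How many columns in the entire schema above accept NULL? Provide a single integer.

23

enrolments: 4 nullable (email, term, capacity, due_date — PK (credits) and explicit NOT NULL columns excluded).
rooms: 8 nullable (major, email, room_id, code, weight, gpa, score, capacity — PK (year) and explicit NOT NULL columns excluded).
students: 3 nullable (room, points, score — PK (student_id) and explicit NOT NULL columns excluded).
courses: 4 nullable (status, course_id, email, term — PK (level, score) and explicit NOT NULL columns excluded).
grades: 4 nullable (section, level, credits, points — PK (major) and explicit NOT NULL columns excluded).
Total: 4 + 8 + 3 + 4 + 4 = 23.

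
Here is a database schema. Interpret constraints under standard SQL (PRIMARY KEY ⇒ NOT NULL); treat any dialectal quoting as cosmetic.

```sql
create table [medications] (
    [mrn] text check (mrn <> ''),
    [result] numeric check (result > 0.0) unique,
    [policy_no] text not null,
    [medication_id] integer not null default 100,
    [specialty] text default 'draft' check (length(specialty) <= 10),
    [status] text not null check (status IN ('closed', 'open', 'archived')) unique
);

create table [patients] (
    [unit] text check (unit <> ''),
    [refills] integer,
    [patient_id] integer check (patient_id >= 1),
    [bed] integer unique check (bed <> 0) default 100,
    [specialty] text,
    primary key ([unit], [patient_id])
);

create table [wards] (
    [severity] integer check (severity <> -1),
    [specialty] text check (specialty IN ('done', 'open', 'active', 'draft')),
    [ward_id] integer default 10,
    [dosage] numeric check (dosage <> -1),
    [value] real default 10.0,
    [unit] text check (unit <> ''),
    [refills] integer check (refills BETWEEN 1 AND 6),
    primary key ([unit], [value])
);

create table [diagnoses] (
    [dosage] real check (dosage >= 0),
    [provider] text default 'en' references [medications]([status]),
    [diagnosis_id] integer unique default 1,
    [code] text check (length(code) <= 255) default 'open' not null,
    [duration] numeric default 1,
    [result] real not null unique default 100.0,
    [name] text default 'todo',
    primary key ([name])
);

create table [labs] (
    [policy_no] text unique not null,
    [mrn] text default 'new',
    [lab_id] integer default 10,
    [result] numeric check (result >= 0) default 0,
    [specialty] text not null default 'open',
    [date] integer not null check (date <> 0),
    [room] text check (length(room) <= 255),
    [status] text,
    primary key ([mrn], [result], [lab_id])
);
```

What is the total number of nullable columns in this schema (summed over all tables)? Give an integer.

medications: 3 nullable (mrn, result, specialty — PK none and explicit NOT NULL columns excluded).
patients: 3 nullable (refills, bed, specialty — PK (unit, patient_id) and explicit NOT NULL columns excluded).
wards: 5 nullable (severity, specialty, ward_id, dosage, refills — PK (unit, value) and explicit NOT NULL columns excluded).
diagnoses: 4 nullable (dosage, provider, diagnosis_id, duration — PK (name) and explicit NOT NULL columns excluded).
labs: 2 nullable (room, status — PK (mrn, result, lab_id) and explicit NOT NULL columns excluded).
Total: 3 + 3 + 5 + 4 + 2 = 17.

17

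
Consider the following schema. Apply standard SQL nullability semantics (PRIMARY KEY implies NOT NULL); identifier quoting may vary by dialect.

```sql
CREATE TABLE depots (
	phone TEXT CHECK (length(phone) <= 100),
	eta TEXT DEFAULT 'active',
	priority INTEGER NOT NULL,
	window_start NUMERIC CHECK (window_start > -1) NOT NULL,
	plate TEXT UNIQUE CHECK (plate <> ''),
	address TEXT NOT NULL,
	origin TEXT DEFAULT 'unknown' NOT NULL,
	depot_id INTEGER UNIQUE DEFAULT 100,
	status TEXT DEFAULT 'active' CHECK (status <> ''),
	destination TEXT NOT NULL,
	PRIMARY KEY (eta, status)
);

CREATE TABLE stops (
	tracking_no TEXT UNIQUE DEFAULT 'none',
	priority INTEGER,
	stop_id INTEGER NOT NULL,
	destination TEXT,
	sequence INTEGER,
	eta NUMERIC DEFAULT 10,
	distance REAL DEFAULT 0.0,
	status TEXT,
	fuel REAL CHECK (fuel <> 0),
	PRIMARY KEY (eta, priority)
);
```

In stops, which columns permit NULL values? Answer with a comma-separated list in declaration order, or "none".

tracking_no, destination, sequence, distance, status, fuel

- tracking_no: UNIQUE does not imply NOT NULL → nullable.
- priority: part of the PRIMARY KEY, which implies NOT NULL → not nullable.
- stop_id: declared NOT NULL → not nullable.
- destination: no NOT NULL constraint applies → nullable.
- sequence: no NOT NULL constraint applies → nullable.
- eta: part of the PRIMARY KEY, which implies NOT NULL → not nullable.
- distance: DEFAULT only fills an omitted column; an explicit NULL is still allowed → nullable.
- status: no NOT NULL constraint applies → nullable.
- fuel: CHECK does not forbid NULL (a CHECK constraint passes when its expression is NULL) → nullable.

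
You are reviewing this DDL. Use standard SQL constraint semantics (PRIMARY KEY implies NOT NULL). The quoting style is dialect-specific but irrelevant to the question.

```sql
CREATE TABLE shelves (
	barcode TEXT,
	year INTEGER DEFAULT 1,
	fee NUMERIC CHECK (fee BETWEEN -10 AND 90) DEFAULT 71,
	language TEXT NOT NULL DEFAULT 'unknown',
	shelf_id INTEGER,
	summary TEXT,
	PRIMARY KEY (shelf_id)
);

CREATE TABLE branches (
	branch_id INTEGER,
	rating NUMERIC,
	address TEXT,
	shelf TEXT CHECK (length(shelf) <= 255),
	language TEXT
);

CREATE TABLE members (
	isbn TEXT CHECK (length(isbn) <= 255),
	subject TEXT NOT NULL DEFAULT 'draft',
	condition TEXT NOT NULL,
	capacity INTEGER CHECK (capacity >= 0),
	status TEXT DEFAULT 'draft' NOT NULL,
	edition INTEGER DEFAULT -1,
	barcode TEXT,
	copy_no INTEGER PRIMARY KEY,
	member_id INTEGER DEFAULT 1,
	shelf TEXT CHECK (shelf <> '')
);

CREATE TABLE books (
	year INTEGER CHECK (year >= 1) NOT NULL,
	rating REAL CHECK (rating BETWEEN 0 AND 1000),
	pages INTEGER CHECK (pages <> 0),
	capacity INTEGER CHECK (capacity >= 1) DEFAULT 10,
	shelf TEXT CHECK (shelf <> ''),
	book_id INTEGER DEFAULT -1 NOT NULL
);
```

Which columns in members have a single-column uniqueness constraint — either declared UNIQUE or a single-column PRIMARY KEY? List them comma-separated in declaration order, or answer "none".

copy_no

- isbn: no UNIQUE or single-column PK constraint.
- subject: no UNIQUE or single-column PK constraint.
- condition: no UNIQUE or single-column PK constraint.
- capacity: no UNIQUE or single-column PK constraint.
- status: no UNIQUE or single-column PK constraint.
- edition: no UNIQUE or single-column PK constraint.
- barcode: no UNIQUE or single-column PK constraint.
- copy_no: single-column PRIMARY KEY → unique.
- member_id: no UNIQUE or single-column PK constraint.
- shelf: no UNIQUE or single-column PK constraint.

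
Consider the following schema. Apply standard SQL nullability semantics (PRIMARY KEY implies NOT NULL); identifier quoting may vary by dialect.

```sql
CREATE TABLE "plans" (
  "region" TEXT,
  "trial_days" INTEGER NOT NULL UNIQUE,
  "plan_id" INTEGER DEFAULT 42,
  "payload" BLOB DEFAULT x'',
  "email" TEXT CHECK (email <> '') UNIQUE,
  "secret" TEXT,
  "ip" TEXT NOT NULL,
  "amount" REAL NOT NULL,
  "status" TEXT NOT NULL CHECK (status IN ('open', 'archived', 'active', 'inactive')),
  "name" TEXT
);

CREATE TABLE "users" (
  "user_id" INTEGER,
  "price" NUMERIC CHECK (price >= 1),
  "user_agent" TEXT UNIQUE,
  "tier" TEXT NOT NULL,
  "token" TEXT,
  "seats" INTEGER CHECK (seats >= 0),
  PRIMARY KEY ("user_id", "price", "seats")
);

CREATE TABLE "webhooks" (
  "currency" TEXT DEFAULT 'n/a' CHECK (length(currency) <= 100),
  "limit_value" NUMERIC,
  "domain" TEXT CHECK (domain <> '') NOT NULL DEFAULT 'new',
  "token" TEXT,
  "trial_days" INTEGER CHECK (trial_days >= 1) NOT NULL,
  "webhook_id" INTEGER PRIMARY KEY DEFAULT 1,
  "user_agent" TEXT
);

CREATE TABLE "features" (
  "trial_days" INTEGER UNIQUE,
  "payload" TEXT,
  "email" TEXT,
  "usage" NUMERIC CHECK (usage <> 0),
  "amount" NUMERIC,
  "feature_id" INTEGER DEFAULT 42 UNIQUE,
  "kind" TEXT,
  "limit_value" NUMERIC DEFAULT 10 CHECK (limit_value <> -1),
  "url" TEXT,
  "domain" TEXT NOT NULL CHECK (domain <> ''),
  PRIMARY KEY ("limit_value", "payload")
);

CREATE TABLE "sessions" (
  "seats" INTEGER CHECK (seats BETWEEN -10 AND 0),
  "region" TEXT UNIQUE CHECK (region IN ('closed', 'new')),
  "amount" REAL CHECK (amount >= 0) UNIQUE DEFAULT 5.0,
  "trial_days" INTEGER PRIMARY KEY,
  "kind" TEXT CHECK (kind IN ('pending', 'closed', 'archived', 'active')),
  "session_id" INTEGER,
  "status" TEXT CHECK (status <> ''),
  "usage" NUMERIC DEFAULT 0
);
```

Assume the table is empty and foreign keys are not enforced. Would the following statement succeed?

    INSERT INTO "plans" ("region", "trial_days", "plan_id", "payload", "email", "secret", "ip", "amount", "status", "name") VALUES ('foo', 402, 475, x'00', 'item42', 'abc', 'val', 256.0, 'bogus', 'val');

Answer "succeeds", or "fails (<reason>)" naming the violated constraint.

The value 'bogus' for status violates CHECK (status IN ('open', 'archived', 'active', 'inactive')).

fails (CHECK on status)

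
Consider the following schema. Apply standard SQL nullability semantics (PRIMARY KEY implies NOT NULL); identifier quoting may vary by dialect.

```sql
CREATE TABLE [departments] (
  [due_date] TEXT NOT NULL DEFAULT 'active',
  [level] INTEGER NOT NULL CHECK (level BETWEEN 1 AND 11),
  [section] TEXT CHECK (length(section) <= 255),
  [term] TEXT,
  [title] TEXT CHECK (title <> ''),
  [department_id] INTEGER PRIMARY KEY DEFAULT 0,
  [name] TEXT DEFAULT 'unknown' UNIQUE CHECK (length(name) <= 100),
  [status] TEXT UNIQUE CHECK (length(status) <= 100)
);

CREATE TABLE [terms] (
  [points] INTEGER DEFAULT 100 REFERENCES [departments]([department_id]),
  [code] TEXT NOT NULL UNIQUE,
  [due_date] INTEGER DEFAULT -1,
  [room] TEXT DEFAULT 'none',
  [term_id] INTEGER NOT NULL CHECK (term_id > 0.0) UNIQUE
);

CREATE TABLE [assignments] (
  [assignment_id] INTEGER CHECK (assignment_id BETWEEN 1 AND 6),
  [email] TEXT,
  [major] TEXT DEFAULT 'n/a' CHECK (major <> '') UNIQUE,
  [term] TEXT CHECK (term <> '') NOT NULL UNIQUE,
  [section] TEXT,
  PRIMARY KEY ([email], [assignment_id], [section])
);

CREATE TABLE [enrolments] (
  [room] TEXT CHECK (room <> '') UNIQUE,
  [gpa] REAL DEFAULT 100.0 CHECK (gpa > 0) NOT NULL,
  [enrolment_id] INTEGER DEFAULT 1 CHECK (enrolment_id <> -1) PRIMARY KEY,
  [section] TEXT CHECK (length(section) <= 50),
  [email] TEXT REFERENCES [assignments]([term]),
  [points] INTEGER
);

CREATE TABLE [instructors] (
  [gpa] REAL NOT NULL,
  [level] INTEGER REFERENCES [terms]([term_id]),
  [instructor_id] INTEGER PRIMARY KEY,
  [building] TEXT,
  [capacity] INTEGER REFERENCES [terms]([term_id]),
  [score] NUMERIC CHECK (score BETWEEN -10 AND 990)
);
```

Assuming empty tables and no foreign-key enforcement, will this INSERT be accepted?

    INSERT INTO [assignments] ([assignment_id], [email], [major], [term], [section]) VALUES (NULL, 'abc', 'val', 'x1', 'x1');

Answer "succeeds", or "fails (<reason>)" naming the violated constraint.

fails (NOT NULL on assignment_id)

assignment_id is explicitly set to NULL, but assignment_id is part of the PRIMARY KEY (implied NOT NULL).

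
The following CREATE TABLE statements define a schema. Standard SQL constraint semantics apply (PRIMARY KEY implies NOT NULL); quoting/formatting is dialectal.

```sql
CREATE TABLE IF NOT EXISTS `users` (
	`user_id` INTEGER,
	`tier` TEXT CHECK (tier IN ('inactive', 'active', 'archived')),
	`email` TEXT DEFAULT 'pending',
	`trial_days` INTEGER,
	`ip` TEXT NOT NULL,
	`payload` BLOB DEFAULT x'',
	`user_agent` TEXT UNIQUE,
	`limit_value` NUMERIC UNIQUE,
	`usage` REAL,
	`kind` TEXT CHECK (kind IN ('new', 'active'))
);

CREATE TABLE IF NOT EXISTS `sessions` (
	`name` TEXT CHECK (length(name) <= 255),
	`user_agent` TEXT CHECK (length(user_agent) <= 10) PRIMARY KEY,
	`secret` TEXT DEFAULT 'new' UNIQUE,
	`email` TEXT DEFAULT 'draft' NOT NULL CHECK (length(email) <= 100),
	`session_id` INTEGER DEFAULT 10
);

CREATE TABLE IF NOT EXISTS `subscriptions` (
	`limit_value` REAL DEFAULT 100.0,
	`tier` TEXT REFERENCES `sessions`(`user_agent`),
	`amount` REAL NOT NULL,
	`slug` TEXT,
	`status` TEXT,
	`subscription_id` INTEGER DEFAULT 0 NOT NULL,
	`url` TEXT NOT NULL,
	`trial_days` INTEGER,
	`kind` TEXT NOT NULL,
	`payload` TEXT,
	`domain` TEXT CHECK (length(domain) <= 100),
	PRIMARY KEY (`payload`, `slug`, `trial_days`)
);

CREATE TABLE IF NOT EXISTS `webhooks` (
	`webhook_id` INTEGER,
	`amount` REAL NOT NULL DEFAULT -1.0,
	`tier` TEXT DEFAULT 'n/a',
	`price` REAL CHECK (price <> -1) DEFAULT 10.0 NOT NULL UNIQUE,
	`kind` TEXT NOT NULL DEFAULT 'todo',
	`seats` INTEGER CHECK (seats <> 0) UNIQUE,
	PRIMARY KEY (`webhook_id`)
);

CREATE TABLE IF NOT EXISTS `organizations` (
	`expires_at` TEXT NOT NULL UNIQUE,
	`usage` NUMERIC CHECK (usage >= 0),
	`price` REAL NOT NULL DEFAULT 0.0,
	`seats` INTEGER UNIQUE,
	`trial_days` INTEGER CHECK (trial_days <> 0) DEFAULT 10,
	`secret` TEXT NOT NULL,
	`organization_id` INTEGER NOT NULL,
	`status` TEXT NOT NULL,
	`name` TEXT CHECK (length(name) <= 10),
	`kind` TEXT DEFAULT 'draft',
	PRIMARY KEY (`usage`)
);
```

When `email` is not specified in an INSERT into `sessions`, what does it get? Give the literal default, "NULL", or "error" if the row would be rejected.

'draft'

email has an explicit DEFAULT 'draft'.
When the column is omitted from an INSERT, that default is used.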